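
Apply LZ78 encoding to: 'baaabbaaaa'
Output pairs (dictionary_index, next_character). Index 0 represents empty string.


LZ78 encoding steps:
Dictionary: {0: ''}
Step 1: w='' (idx 0), next='b' -> output (0, 'b'), add 'b' as idx 1
Step 2: w='' (idx 0), next='a' -> output (0, 'a'), add 'a' as idx 2
Step 3: w='a' (idx 2), next='a' -> output (2, 'a'), add 'aa' as idx 3
Step 4: w='b' (idx 1), next='b' -> output (1, 'b'), add 'bb' as idx 4
Step 5: w='aa' (idx 3), next='a' -> output (3, 'a'), add 'aaa' as idx 5
Step 6: w='a' (idx 2), end of input -> output (2, '')


Encoded: [(0, 'b'), (0, 'a'), (2, 'a'), (1, 'b'), (3, 'a'), (2, '')]


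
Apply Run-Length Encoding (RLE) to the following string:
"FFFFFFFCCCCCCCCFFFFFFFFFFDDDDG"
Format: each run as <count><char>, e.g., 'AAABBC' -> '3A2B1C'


Scanning runs left to right:
  i=0: run of 'F' x 7 -> '7F'
  i=7: run of 'C' x 8 -> '8C'
  i=15: run of 'F' x 10 -> '10F'
  i=25: run of 'D' x 4 -> '4D'
  i=29: run of 'G' x 1 -> '1G'

RLE = 7F8C10F4D1G


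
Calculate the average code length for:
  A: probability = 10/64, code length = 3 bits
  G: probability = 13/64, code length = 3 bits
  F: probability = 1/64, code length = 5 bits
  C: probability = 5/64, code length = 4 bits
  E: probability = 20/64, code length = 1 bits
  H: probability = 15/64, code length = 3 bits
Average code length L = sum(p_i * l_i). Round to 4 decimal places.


Weighted contributions p_i * l_i:
  A: (10/64) * 3 = 30/64
  G: (13/64) * 3 = 39/64
  F: (1/64) * 5 = 5/64
  C: (5/64) * 4 = 20/64
  E: (20/64) * 1 = 20/64
  H: (15/64) * 3 = 45/64
Sum = (30 + 39 + 5 + 20 + 20 + 45)/64 = 159/64

L = 159/64 = 2.4844 bits/symbol


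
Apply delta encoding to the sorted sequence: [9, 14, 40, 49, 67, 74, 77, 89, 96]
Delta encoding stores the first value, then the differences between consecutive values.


First value: 9
Deltas:
  14 - 9 = 5
  40 - 14 = 26
  49 - 40 = 9
  67 - 49 = 18
  74 - 67 = 7
  77 - 74 = 3
  89 - 77 = 12
  96 - 89 = 7


Delta encoded: [9, 5, 26, 9, 18, 7, 3, 12, 7]


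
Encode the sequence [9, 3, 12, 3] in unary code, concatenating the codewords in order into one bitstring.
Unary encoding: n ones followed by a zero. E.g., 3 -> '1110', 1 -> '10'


Encode each number as n ones followed by a terminating 0:
  9 -> 1111111110 (10 bits)
  3 -> 1110 (4 bits)
  12 -> 1111111111110 (13 bits)
  3 -> 1110 (4 bits)
Total length = 10 + 4 + 13 + 4 = 31 bits.

Unary([9, 3, 12, 3]) = 1111111110111011111111111101110 (31 bits)


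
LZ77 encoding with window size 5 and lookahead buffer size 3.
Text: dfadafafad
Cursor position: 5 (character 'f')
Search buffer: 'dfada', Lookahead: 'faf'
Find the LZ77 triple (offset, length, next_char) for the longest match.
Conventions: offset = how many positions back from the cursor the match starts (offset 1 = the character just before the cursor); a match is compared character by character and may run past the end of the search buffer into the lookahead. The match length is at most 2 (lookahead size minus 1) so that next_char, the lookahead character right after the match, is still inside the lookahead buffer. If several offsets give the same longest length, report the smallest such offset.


Try each offset into the search buffer:
  offset=1 (pos 4, char 'a'): match length 0
  offset=2 (pos 3, char 'd'): match length 0
  offset=3 (pos 2, char 'a'): match length 0
  offset=4 (pos 1, char 'f'): match length 2
  offset=5 (pos 0, char 'd'): match length 0
Longest match has length 2 at offset 4.
next_char = character at position 5 + 2 = 7 -> 'f'

Best match: offset=4, length=2 (matching 'fa' starting at position 1)
LZ77 triple: (4, 2, 'f')


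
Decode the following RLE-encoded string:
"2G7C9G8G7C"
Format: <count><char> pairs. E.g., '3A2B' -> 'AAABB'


Expanding each <count><char> pair:
  2G -> 'GG'
  7C -> 'CCCCCCC'
  9G -> 'GGGGGGGGG'
  8G -> 'GGGGGGGG'
  7C -> 'CCCCCCC'

Decoded = GGCCCCCCCGGGGGGGGGGGGGGGGGCCCCCCC


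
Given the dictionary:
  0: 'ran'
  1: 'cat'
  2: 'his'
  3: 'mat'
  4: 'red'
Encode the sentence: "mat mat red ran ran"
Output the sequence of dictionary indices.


Look up each word in the dictionary:
  'mat' -> 3
  'mat' -> 3
  'red' -> 4
  'ran' -> 0
  'ran' -> 0

Encoded: [3, 3, 4, 0, 0]


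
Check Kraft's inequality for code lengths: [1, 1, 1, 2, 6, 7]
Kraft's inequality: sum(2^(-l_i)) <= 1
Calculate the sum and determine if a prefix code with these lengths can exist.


Sum = 2^(-1) + 2^(-1) + 2^(-1) + 2^(-2) + 2^(-6) + 2^(-7)
    = 0.5 + 0.5 + 0.5 + 0.25 + 0.015625 + 0.0078125
    = 227/128 = 1.7734375
Since 1.7734375 > 1, Kraft's inequality is NOT satisfied.
A prefix code with these lengths CANNOT exist.

Kraft sum = 1.7734375. Not satisfied.


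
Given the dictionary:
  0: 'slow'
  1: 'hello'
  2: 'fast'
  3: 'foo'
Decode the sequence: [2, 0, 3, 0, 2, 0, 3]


Look up each index in the dictionary:
  2 -> 'fast'
  0 -> 'slow'
  3 -> 'foo'
  0 -> 'slow'
  2 -> 'fast'
  0 -> 'slow'
  3 -> 'foo'

Decoded: "fast slow foo slow fast slow foo"


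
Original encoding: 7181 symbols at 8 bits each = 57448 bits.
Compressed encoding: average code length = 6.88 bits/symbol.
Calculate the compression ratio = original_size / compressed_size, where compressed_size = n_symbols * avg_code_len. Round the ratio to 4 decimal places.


original_size = n_symbols * orig_bits = 7181 * 8 = 57448 bits
compressed_size = n_symbols * avg_code_len = 7181 * 6.88 = 49405.28 bits
ratio = original_size / compressed_size = 57448 / 49405.28 = 1.1628

Compression ratio = 1.1628


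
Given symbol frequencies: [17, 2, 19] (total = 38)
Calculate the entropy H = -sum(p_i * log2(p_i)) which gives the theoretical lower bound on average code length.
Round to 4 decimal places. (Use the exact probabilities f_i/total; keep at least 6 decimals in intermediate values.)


Per-symbol terms -p_i * log2(p_i) with p_i = f_i/38:
  p = 17/38 = 0.447368: log2(p) = -1.160465, -p*log2(p) = 0.519155
  p = 2/38 = 0.052632: log2(p) = -4.247928, -p*log2(p) = 0.223575
  p = 19/38 = 0.500000: log2(p) = -1.000000, -p*log2(p) = 0.500000
H = 0.519155 + 0.223575 + 0.500000 = 1.242730

H = 1.2427 bits/symbol


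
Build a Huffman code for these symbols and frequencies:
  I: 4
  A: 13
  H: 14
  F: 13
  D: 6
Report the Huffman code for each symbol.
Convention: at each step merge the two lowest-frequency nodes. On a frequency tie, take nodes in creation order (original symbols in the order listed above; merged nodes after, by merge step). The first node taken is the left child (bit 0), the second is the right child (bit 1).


Huffman tree construction:
Step 1: Merge I(4) + D(6) = 10
Step 2: Merge (I+D)(10) + A(13) = 23
Step 3: Merge F(13) + H(14) = 27
Step 4: Merge ((I+D)+A)(23) + (F+H)(27) = 50
Read each symbol's code off the tree from the root (left child = 0, right child = 1).

Codes:
  I: 000 (length 3)
  A: 01 (length 2)
  H: 11 (length 2)
  F: 10 (length 2)
  D: 001 (length 3)
Average code length: 110/50 = 2.2000 bits/symbol


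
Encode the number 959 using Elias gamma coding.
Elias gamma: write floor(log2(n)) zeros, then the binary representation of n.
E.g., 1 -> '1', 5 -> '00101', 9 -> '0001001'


num_bits = floor(log2(959)) + 1 = 10
leading_zeros = num_bits - 1 = 9
binary(959) = 1110111111

Elias gamma(959) = '000000000' + '1110111111' = 0000000001110111111 (19 bits)


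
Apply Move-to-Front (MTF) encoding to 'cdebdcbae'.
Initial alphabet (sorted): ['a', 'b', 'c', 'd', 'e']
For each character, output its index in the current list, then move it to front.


MTF encoding:
'c': index 2 in ['a', 'b', 'c', 'd', 'e'] -> ['c', 'a', 'b', 'd', 'e']
'd': index 3 in ['c', 'a', 'b', 'd', 'e'] -> ['d', 'c', 'a', 'b', 'e']
'e': index 4 in ['d', 'c', 'a', 'b', 'e'] -> ['e', 'd', 'c', 'a', 'b']
'b': index 4 in ['e', 'd', 'c', 'a', 'b'] -> ['b', 'e', 'd', 'c', 'a']
'd': index 2 in ['b', 'e', 'd', 'c', 'a'] -> ['d', 'b', 'e', 'c', 'a']
'c': index 3 in ['d', 'b', 'e', 'c', 'a'] -> ['c', 'd', 'b', 'e', 'a']
'b': index 2 in ['c', 'd', 'b', 'e', 'a'] -> ['b', 'c', 'd', 'e', 'a']
'a': index 4 in ['b', 'c', 'd', 'e', 'a'] -> ['a', 'b', 'c', 'd', 'e']
'e': index 4 in ['a', 'b', 'c', 'd', 'e'] -> ['e', 'a', 'b', 'c', 'd']


Output: [2, 3, 4, 4, 2, 3, 2, 4, 4]


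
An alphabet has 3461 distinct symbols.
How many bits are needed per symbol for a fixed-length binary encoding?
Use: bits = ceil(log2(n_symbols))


log2(3461) = 11.757
Bracket: 2^11 = 2048 < 3461 <= 2^12 = 4096
So ceil(log2(3461)) = 12

bits = ceil(log2(3461)) = ceil(11.757) = 12 bits


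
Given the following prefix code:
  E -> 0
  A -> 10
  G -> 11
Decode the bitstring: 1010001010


Decoding step by step:
Bits 10 -> A
Bits 10 -> A
Bits 0 -> E
Bits 0 -> E
Bits 10 -> A
Bits 10 -> A


Decoded message: AAEEAA


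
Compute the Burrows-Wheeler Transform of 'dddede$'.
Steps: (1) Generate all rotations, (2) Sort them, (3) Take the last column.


Rotations (sorted):
  0: $dddede -> last char: e
  1: dddede$ -> last char: $
  2: ddede$d -> last char: d
  3: de$ddde -> last char: e
  4: dede$dd -> last char: d
  5: e$ddded -> last char: d
  6: ede$ddd -> last char: d


BWT = e$deddd


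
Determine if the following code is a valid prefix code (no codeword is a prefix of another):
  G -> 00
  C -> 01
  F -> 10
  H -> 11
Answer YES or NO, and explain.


Checking each pair (does one codeword prefix another?):
  G='00' vs C='01': no prefix
  G='00' vs F='10': no prefix
  G='00' vs H='11': no prefix
  C='01' vs G='00': no prefix
  C='01' vs F='10': no prefix
  C='01' vs H='11': no prefix
  F='10' vs G='00': no prefix
  F='10' vs C='01': no prefix
  F='10' vs H='11': no prefix
  H='11' vs G='00': no prefix
  H='11' vs C='01': no prefix
  H='11' vs F='10': no prefix
No violation found over all pairs.

YES -- this is a valid prefix code. No codeword is a prefix of any other codeword.


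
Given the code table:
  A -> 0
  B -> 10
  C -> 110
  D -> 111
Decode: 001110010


Decoding:
0 -> A
0 -> A
111 -> D
0 -> A
0 -> A
10 -> B


Result: AADAAB


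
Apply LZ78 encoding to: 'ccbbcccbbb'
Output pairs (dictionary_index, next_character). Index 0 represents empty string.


LZ78 encoding steps:
Dictionary: {0: ''}
Step 1: w='' (idx 0), next='c' -> output (0, 'c'), add 'c' as idx 1
Step 2: w='c' (idx 1), next='b' -> output (1, 'b'), add 'cb' as idx 2
Step 3: w='' (idx 0), next='b' -> output (0, 'b'), add 'b' as idx 3
Step 4: w='c' (idx 1), next='c' -> output (1, 'c'), add 'cc' as idx 4
Step 5: w='cb' (idx 2), next='b' -> output (2, 'b'), add 'cbb' as idx 5
Step 6: w='b' (idx 3), end of input -> output (3, '')


Encoded: [(0, 'c'), (1, 'b'), (0, 'b'), (1, 'c'), (2, 'b'), (3, '')]


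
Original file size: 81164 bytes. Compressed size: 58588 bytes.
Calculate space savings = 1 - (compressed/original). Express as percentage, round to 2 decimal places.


ratio = compressed/original = 58588/81164 = 0.721847
savings = 1 - ratio = 1 - 0.721847 = 0.278153
as a percentage: 0.278153 * 100 = 27.82%

Space savings = 1 - 58588/81164 = 27.82%


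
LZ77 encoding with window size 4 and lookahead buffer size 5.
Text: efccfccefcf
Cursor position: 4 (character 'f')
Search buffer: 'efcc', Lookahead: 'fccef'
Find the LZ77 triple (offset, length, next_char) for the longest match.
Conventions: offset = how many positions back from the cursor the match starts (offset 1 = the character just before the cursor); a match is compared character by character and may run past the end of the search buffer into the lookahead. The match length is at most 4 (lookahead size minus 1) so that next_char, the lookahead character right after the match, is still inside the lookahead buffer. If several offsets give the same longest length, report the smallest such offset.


Try each offset into the search buffer:
  offset=1 (pos 3, char 'c'): match length 0
  offset=2 (pos 2, char 'c'): match length 0
  offset=3 (pos 1, char 'f'): match length 3
  offset=4 (pos 0, char 'e'): match length 0
Longest match has length 3 at offset 3.
next_char = character at position 4 + 3 = 7 -> 'e'

Best match: offset=3, length=3 (matching 'fcc' starting at position 1)
LZ77 triple: (3, 3, 'e')


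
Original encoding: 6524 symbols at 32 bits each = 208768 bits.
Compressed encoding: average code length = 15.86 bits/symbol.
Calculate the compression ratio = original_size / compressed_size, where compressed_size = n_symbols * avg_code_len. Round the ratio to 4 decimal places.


original_size = n_symbols * orig_bits = 6524 * 32 = 208768 bits
compressed_size = n_symbols * avg_code_len = 6524 * 15.86 = 103470.64 bits
ratio = original_size / compressed_size = 208768 / 103470.64 = 2.0177

Compression ratio = 2.0177


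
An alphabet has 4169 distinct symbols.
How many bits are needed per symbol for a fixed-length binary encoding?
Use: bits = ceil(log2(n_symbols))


log2(4169) = 12.0255
Bracket: 2^12 = 4096 < 4169 <= 2^13 = 8192
So ceil(log2(4169)) = 13

bits = ceil(log2(4169)) = ceil(12.0255) = 13 bits


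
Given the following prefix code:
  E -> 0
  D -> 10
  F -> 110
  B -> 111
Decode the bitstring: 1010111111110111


Decoding step by step:
Bits 10 -> D
Bits 10 -> D
Bits 111 -> B
Bits 111 -> B
Bits 110 -> F
Bits 111 -> B


Decoded message: DDBBFB


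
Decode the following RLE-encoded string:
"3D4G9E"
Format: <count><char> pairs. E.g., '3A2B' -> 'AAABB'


Expanding each <count><char> pair:
  3D -> 'DDD'
  4G -> 'GGGG'
  9E -> 'EEEEEEEEE'

Decoded = DDDGGGGEEEEEEEEE


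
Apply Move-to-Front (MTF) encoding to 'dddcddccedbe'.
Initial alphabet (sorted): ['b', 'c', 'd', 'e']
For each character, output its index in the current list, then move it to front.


MTF encoding:
'd': index 2 in ['b', 'c', 'd', 'e'] -> ['d', 'b', 'c', 'e']
'd': index 0 in ['d', 'b', 'c', 'e'] -> ['d', 'b', 'c', 'e']
'd': index 0 in ['d', 'b', 'c', 'e'] -> ['d', 'b', 'c', 'e']
'c': index 2 in ['d', 'b', 'c', 'e'] -> ['c', 'd', 'b', 'e']
'd': index 1 in ['c', 'd', 'b', 'e'] -> ['d', 'c', 'b', 'e']
'd': index 0 in ['d', 'c', 'b', 'e'] -> ['d', 'c', 'b', 'e']
'c': index 1 in ['d', 'c', 'b', 'e'] -> ['c', 'd', 'b', 'e']
'c': index 0 in ['c', 'd', 'b', 'e'] -> ['c', 'd', 'b', 'e']
'e': index 3 in ['c', 'd', 'b', 'e'] -> ['e', 'c', 'd', 'b']
'd': index 2 in ['e', 'c', 'd', 'b'] -> ['d', 'e', 'c', 'b']
'b': index 3 in ['d', 'e', 'c', 'b'] -> ['b', 'd', 'e', 'c']
'e': index 2 in ['b', 'd', 'e', 'c'] -> ['e', 'b', 'd', 'c']


Output: [2, 0, 0, 2, 1, 0, 1, 0, 3, 2, 3, 2]


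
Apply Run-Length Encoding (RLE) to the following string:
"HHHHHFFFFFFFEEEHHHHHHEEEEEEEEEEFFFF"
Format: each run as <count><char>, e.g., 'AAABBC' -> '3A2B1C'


Scanning runs left to right:
  i=0: run of 'H' x 5 -> '5H'
  i=5: run of 'F' x 7 -> '7F'
  i=12: run of 'E' x 3 -> '3E'
  i=15: run of 'H' x 6 -> '6H'
  i=21: run of 'E' x 10 -> '10E'
  i=31: run of 'F' x 4 -> '4F'

RLE = 5H7F3E6H10E4F


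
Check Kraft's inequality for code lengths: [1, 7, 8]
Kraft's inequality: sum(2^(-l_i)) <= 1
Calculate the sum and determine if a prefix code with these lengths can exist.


Sum = 2^(-1) + 2^(-7) + 2^(-8)
    = 0.5 + 0.0078125 + 0.00390625
    = 131/256 = 0.51171875
Since 0.51171875 <= 1, Kraft's inequality IS satisfied.
A prefix code with these lengths CAN exist.

Kraft sum = 0.51171875. Satisfied.


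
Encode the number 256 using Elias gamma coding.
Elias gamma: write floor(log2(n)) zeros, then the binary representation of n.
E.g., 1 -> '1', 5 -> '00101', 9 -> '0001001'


num_bits = floor(log2(256)) + 1 = 9
leading_zeros = num_bits - 1 = 8
binary(256) = 100000000

Elias gamma(256) = '00000000' + '100000000' = 00000000100000000 (17 bits)


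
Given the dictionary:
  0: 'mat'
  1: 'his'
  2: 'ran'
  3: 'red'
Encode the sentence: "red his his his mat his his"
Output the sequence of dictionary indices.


Look up each word in the dictionary:
  'red' -> 3
  'his' -> 1
  'his' -> 1
  'his' -> 1
  'mat' -> 0
  'his' -> 1
  'his' -> 1

Encoded: [3, 1, 1, 1, 0, 1, 1]


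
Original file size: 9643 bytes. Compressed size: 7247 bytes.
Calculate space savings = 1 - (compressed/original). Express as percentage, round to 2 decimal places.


ratio = compressed/original = 7247/9643 = 0.75153
savings = 1 - ratio = 1 - 0.75153 = 0.24847
as a percentage: 0.24847 * 100 = 24.85%

Space savings = 1 - 7247/9643 = 24.85%


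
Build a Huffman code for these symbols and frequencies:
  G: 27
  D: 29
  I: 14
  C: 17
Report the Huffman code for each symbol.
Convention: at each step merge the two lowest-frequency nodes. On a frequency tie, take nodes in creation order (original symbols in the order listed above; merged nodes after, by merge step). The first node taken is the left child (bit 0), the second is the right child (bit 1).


Huffman tree construction:
Step 1: Merge I(14) + C(17) = 31
Step 2: Merge G(27) + D(29) = 56
Step 3: Merge (I+C)(31) + (G+D)(56) = 87
Read each symbol's code off the tree from the root (left child = 0, right child = 1).

Codes:
  G: 10 (length 2)
  D: 11 (length 2)
  I: 00 (length 2)
  C: 01 (length 2)
Average code length: 174/87 = 2.0000 bits/symbol


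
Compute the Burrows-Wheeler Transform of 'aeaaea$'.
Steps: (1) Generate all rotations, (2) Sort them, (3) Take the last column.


Rotations (sorted):
  0: $aeaaea -> last char: a
  1: a$aeaae -> last char: e
  2: aaea$ae -> last char: e
  3: aea$aea -> last char: a
  4: aeaaea$ -> last char: $
  5: ea$aeaa -> last char: a
  6: eaaea$a -> last char: a


BWT = aeea$aa


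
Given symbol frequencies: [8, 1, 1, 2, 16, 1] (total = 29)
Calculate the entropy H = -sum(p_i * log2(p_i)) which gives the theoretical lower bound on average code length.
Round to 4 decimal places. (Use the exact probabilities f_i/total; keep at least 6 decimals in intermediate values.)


Per-symbol terms -p_i * log2(p_i) with p_i = f_i/29:
  p = 8/29 = 0.275862: log2(p) = -1.857981, -p*log2(p) = 0.512546
  p = 1/29 = 0.034483: log2(p) = -4.857981, -p*log2(p) = 0.167517
  p = 1/29 = 0.034483: log2(p) = -4.857981, -p*log2(p) = 0.167517
  p = 2/29 = 0.068966: log2(p) = -3.857981, -p*log2(p) = 0.266068
  p = 16/29 = 0.551724: log2(p) = -0.857981, -p*log2(p) = 0.473369
  p = 1/29 = 0.034483: log2(p) = -4.857981, -p*log2(p) = 0.167517
H = 0.512546 + 0.167517 + 0.167517 + 0.266068 + 0.473369 + 0.167517 = 1.754534

H = 1.7545 bits/symbol


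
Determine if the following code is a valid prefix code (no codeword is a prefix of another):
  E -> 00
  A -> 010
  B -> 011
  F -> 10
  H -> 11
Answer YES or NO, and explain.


Checking each pair (does one codeword prefix another?):
  E='00' vs A='010': no prefix
  E='00' vs B='011': no prefix
  E='00' vs F='10': no prefix
  E='00' vs H='11': no prefix
  A='010' vs E='00': no prefix
  A='010' vs B='011': no prefix
  A='010' vs F='10': no prefix
  A='010' vs H='11': no prefix
  B='011' vs E='00': no prefix
  B='011' vs A='010': no prefix
  B='011' vs F='10': no prefix
  B='011' vs H='11': no prefix
  F='10' vs E='00': no prefix
  F='10' vs A='010': no prefix
  F='10' vs B='011': no prefix
  F='10' vs H='11': no prefix
  H='11' vs E='00': no prefix
  H='11' vs A='010': no prefix
  H='11' vs B='011': no prefix
  H='11' vs F='10': no prefix
No violation found over all pairs.

YES -- this is a valid prefix code. No codeword is a prefix of any other codeword.


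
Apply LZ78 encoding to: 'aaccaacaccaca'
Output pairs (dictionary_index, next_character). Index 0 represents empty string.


LZ78 encoding steps:
Dictionary: {0: ''}
Step 1: w='' (idx 0), next='a' -> output (0, 'a'), add 'a' as idx 1
Step 2: w='a' (idx 1), next='c' -> output (1, 'c'), add 'ac' as idx 2
Step 3: w='' (idx 0), next='c' -> output (0, 'c'), add 'c' as idx 3
Step 4: w='a' (idx 1), next='a' -> output (1, 'a'), add 'aa' as idx 4
Step 5: w='c' (idx 3), next='a' -> output (3, 'a'), add 'ca' as idx 5
Step 6: w='c' (idx 3), next='c' -> output (3, 'c'), add 'cc' as idx 6
Step 7: w='ac' (idx 2), next='a' -> output (2, 'a'), add 'aca' as idx 7


Encoded: [(0, 'a'), (1, 'c'), (0, 'c'), (1, 'a'), (3, 'a'), (3, 'c'), (2, 'a')]


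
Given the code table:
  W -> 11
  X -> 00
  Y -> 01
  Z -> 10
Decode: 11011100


Decoding:
11 -> W
01 -> Y
11 -> W
00 -> X


Result: WYWX


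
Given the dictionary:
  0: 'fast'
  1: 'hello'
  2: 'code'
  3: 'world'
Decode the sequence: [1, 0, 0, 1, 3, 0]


Look up each index in the dictionary:
  1 -> 'hello'
  0 -> 'fast'
  0 -> 'fast'
  1 -> 'hello'
  3 -> 'world'
  0 -> 'fast'

Decoded: "hello fast fast hello world fast"


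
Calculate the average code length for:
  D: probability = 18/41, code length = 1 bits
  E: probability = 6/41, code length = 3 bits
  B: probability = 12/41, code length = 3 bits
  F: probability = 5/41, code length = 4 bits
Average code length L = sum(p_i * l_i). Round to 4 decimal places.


Weighted contributions p_i * l_i:
  D: (18/41) * 1 = 18/41
  E: (6/41) * 3 = 18/41
  B: (12/41) * 3 = 36/41
  F: (5/41) * 4 = 20/41
Sum = (18 + 18 + 36 + 20)/41 = 92/41

L = 92/41 = 2.2439 bits/symbol


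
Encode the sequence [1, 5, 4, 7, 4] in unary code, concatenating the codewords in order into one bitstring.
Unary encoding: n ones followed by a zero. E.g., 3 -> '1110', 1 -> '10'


Encode each number as n ones followed by a terminating 0:
  1 -> 10 (2 bits)
  5 -> 111110 (6 bits)
  4 -> 11110 (5 bits)
  7 -> 11111110 (8 bits)
  4 -> 11110 (5 bits)
Total length = 2 + 6 + 5 + 8 + 5 = 26 bits.

Unary([1, 5, 4, 7, 4]) = 10111110111101111111011110 (26 bits)


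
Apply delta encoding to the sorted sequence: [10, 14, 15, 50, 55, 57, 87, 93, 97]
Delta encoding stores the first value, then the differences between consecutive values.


First value: 10
Deltas:
  14 - 10 = 4
  15 - 14 = 1
  50 - 15 = 35
  55 - 50 = 5
  57 - 55 = 2
  87 - 57 = 30
  93 - 87 = 6
  97 - 93 = 4


Delta encoded: [10, 4, 1, 35, 5, 2, 30, 6, 4]


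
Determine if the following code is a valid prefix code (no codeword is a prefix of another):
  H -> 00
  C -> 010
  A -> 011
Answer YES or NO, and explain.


Checking each pair (does one codeword prefix another?):
  H='00' vs C='010': no prefix
  H='00' vs A='011': no prefix
  C='010' vs H='00': no prefix
  C='010' vs A='011': no prefix
  A='011' vs H='00': no prefix
  A='011' vs C='010': no prefix
No violation found over all pairs.

YES -- this is a valid prefix code. No codeword is a prefix of any other codeword.


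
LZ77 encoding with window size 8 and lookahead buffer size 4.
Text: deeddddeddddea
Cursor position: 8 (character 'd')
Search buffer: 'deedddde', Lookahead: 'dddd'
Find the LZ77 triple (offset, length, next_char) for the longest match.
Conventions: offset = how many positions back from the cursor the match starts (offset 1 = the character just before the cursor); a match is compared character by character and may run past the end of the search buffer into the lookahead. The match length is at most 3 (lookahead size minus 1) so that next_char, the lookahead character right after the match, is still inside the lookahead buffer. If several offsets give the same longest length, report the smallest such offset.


Try each offset into the search buffer:
  offset=1 (pos 7, char 'e'): match length 0
  offset=2 (pos 6, char 'd'): match length 1
  offset=3 (pos 5, char 'd'): match length 2
  offset=4 (pos 4, char 'd'): match length 3
  offset=5 (pos 3, char 'd'): match length 3
  offset=6 (pos 2, char 'e'): match length 0
  offset=7 (pos 1, char 'e'): match length 0
  offset=8 (pos 0, char 'd'): match length 1
Longest match has length 3, found at offsets 4, 5; take the smallest, offset 4.
next_char = character at position 8 + 3 = 11 -> 'd'

Best match: offset=4, length=3 (matching 'ddd' starting at position 4)
LZ77 triple: (4, 3, 'd')


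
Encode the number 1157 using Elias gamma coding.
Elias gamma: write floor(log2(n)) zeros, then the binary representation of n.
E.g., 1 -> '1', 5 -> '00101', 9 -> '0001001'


num_bits = floor(log2(1157)) + 1 = 11
leading_zeros = num_bits - 1 = 10
binary(1157) = 10010000101

Elias gamma(1157) = '0000000000' + '10010000101' = 000000000010010000101 (21 bits)


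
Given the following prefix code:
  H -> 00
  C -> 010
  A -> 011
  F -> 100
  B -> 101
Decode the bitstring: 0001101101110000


Decoding step by step:
Bits 00 -> H
Bits 011 -> A
Bits 011 -> A
Bits 011 -> A
Bits 100 -> F
Bits 00 -> H


Decoded message: HAAAFH


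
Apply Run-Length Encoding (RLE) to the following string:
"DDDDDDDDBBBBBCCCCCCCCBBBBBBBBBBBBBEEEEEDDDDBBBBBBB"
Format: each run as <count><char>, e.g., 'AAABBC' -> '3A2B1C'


Scanning runs left to right:
  i=0: run of 'D' x 8 -> '8D'
  i=8: run of 'B' x 5 -> '5B'
  i=13: run of 'C' x 8 -> '8C'
  i=21: run of 'B' x 13 -> '13B'
  i=34: run of 'E' x 5 -> '5E'
  i=39: run of 'D' x 4 -> '4D'
  i=43: run of 'B' x 7 -> '7B'

RLE = 8D5B8C13B5E4D7B


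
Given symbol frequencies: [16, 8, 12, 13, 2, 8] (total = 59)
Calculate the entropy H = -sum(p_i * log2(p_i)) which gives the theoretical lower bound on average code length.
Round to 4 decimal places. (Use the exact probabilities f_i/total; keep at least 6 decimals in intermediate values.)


Per-symbol terms -p_i * log2(p_i) with p_i = f_i/59:
  p = 16/59 = 0.271186: log2(p) = -1.882643, -p*log2(p) = 0.510547
  p = 8/59 = 0.135593: log2(p) = -2.882643, -p*log2(p) = 0.390867
  p = 12/59 = 0.203390: log2(p) = -2.297681, -p*log2(p) = 0.467325
  p = 13/59 = 0.220339: log2(p) = -2.182203, -p*log2(p) = 0.480824
  p = 2/59 = 0.033898: log2(p) = -4.882643, -p*log2(p) = 0.165513
  p = 8/59 = 0.135593: log2(p) = -2.882643, -p*log2(p) = 0.390867
H = 0.510547 + 0.390867 + 0.467325 + 0.480824 + 0.165513 + 0.390867 = 2.405943

H = 2.4059 bits/symbol


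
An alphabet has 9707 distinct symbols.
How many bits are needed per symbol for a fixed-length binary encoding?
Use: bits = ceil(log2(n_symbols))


log2(9707) = 13.2448
Bracket: 2^13 = 8192 < 9707 <= 2^14 = 16384
So ceil(log2(9707)) = 14

bits = ceil(log2(9707)) = ceil(13.2448) = 14 bits


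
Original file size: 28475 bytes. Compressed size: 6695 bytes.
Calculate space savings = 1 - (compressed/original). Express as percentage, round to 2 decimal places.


ratio = compressed/original = 6695/28475 = 0.235119
savings = 1 - ratio = 1 - 0.235119 = 0.764881
as a percentage: 0.764881 * 100 = 76.49%

Space savings = 1 - 6695/28475 = 76.49%


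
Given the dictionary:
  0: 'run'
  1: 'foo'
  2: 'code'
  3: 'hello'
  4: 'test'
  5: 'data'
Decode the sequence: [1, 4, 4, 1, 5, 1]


Look up each index in the dictionary:
  1 -> 'foo'
  4 -> 'test'
  4 -> 'test'
  1 -> 'foo'
  5 -> 'data'
  1 -> 'foo'

Decoded: "foo test test foo data foo"


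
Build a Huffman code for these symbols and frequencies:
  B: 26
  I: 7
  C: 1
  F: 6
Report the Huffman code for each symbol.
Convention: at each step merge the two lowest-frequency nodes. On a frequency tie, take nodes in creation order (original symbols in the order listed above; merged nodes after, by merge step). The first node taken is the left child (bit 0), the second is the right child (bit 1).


Huffman tree construction:
Step 1: Merge C(1) + F(6) = 7
Step 2: Merge I(7) + (C+F)(7) = 14
Step 3: Merge (I+(C+F))(14) + B(26) = 40
Read each symbol's code off the tree from the root (left child = 0, right child = 1).

Codes:
  B: 1 (length 1)
  I: 00 (length 2)
  C: 010 (length 3)
  F: 011 (length 3)
Average code length: 61/40 = 1.5250 bits/symbol


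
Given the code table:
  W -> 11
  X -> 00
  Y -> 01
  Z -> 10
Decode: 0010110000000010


Decoding:
00 -> X
10 -> Z
11 -> W
00 -> X
00 -> X
00 -> X
00 -> X
10 -> Z


Result: XZWXXXXZ


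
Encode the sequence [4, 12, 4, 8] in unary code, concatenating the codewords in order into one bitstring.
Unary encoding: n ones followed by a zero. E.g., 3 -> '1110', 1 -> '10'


Encode each number as n ones followed by a terminating 0:
  4 -> 11110 (5 bits)
  12 -> 1111111111110 (13 bits)
  4 -> 11110 (5 bits)
  8 -> 111111110 (9 bits)
Total length = 5 + 13 + 5 + 9 = 32 bits.

Unary([4, 12, 4, 8]) = 11110111111111111011110111111110 (32 bits)


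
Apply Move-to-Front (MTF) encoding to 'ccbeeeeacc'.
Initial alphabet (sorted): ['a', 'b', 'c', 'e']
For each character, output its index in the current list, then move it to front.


MTF encoding:
'c': index 2 in ['a', 'b', 'c', 'e'] -> ['c', 'a', 'b', 'e']
'c': index 0 in ['c', 'a', 'b', 'e'] -> ['c', 'a', 'b', 'e']
'b': index 2 in ['c', 'a', 'b', 'e'] -> ['b', 'c', 'a', 'e']
'e': index 3 in ['b', 'c', 'a', 'e'] -> ['e', 'b', 'c', 'a']
'e': index 0 in ['e', 'b', 'c', 'a'] -> ['e', 'b', 'c', 'a']
'e': index 0 in ['e', 'b', 'c', 'a'] -> ['e', 'b', 'c', 'a']
'e': index 0 in ['e', 'b', 'c', 'a'] -> ['e', 'b', 'c', 'a']
'a': index 3 in ['e', 'b', 'c', 'a'] -> ['a', 'e', 'b', 'c']
'c': index 3 in ['a', 'e', 'b', 'c'] -> ['c', 'a', 'e', 'b']
'c': index 0 in ['c', 'a', 'e', 'b'] -> ['c', 'a', 'e', 'b']


Output: [2, 0, 2, 3, 0, 0, 0, 3, 3, 0]


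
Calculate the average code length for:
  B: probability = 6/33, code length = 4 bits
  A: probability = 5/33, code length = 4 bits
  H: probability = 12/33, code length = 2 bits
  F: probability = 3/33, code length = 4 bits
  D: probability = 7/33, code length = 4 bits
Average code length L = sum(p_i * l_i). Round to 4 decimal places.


Weighted contributions p_i * l_i:
  B: (6/33) * 4 = 24/33
  A: (5/33) * 4 = 20/33
  H: (12/33) * 2 = 24/33
  F: (3/33) * 4 = 12/33
  D: (7/33) * 4 = 28/33
Sum = (24 + 20 + 24 + 12 + 28)/33 = 108/33

L = 108/33 = 3.2727 bits/symbol


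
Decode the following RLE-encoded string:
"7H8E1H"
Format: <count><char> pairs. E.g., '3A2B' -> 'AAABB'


Expanding each <count><char> pair:
  7H -> 'HHHHHHH'
  8E -> 'EEEEEEEE'
  1H -> 'H'

Decoded = HHHHHHHEEEEEEEEH


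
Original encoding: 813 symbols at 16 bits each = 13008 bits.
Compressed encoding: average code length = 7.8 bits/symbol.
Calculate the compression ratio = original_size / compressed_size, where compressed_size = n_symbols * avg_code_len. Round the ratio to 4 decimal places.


original_size = n_symbols * orig_bits = 813 * 16 = 13008 bits
compressed_size = n_symbols * avg_code_len = 813 * 7.8 = 6341.4 bits
ratio = original_size / compressed_size = 13008 / 6341.4 = 2.0513

Compression ratio = 2.0513


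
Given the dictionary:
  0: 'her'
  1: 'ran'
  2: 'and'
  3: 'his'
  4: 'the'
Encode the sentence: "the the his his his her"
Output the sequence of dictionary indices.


Look up each word in the dictionary:
  'the' -> 4
  'the' -> 4
  'his' -> 3
  'his' -> 3
  'his' -> 3
  'her' -> 0

Encoded: [4, 4, 3, 3, 3, 0]


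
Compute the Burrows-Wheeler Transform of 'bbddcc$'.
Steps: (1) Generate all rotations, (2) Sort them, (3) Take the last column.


Rotations (sorted):
  0: $bbddcc -> last char: c
  1: bbddcc$ -> last char: $
  2: bddcc$b -> last char: b
  3: c$bbddc -> last char: c
  4: cc$bbdd -> last char: d
  5: dcc$bbd -> last char: d
  6: ddcc$bb -> last char: b


BWT = c$bcddb


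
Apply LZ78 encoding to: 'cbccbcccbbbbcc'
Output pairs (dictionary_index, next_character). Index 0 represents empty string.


LZ78 encoding steps:
Dictionary: {0: ''}
Step 1: w='' (idx 0), next='c' -> output (0, 'c'), add 'c' as idx 1
Step 2: w='' (idx 0), next='b' -> output (0, 'b'), add 'b' as idx 2
Step 3: w='c' (idx 1), next='c' -> output (1, 'c'), add 'cc' as idx 3
Step 4: w='b' (idx 2), next='c' -> output (2, 'c'), add 'bc' as idx 4
Step 5: w='cc' (idx 3), next='b' -> output (3, 'b'), add 'ccb' as idx 5
Step 6: w='b' (idx 2), next='b' -> output (2, 'b'), add 'bb' as idx 6
Step 7: w='bc' (idx 4), next='c' -> output (4, 'c'), add 'bcc' as idx 7


Encoded: [(0, 'c'), (0, 'b'), (1, 'c'), (2, 'c'), (3, 'b'), (2, 'b'), (4, 'c')]


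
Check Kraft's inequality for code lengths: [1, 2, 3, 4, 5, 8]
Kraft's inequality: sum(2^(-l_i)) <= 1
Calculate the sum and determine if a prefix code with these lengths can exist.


Sum = 2^(-1) + 2^(-2) + 2^(-3) + 2^(-4) + 2^(-5) + 2^(-8)
    = 0.5 + 0.25 + 0.125 + 0.0625 + 0.03125 + 0.00390625
    = 249/256 = 0.97265625
Since 0.97265625 <= 1, Kraft's inequality IS satisfied.
A prefix code with these lengths CAN exist.

Kraft sum = 0.97265625. Satisfied.


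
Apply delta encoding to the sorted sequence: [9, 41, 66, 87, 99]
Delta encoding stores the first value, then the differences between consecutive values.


First value: 9
Deltas:
  41 - 9 = 32
  66 - 41 = 25
  87 - 66 = 21
  99 - 87 = 12


Delta encoded: [9, 32, 25, 21, 12]


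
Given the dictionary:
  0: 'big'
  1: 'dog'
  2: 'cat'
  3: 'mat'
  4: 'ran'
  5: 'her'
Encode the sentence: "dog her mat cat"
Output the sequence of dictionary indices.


Look up each word in the dictionary:
  'dog' -> 1
  'her' -> 5
  'mat' -> 3
  'cat' -> 2

Encoded: [1, 5, 3, 2]


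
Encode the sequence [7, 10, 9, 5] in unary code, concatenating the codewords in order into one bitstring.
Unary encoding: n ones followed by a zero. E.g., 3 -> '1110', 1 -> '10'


Encode each number as n ones followed by a terminating 0:
  7 -> 11111110 (8 bits)
  10 -> 11111111110 (11 bits)
  9 -> 1111111110 (10 bits)
  5 -> 111110 (6 bits)
Total length = 8 + 11 + 10 + 6 = 35 bits.

Unary([7, 10, 9, 5]) = 11111110111111111101111111110111110 (35 bits)


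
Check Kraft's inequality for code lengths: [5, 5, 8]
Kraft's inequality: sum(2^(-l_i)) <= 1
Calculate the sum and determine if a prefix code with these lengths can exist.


Sum = 2^(-5) + 2^(-5) + 2^(-8)
    = 0.03125 + 0.03125 + 0.00390625
    = 17/256 = 0.06640625
Since 0.06640625 <= 1, Kraft's inequality IS satisfied.
A prefix code with these lengths CAN exist.

Kraft sum = 0.06640625. Satisfied.


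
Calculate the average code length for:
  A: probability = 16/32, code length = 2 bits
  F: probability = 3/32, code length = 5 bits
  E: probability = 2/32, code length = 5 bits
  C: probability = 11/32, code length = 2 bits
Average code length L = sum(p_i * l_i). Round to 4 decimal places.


Weighted contributions p_i * l_i:
  A: (16/32) * 2 = 32/32
  F: (3/32) * 5 = 15/32
  E: (2/32) * 5 = 10/32
  C: (11/32) * 2 = 22/32
Sum = (32 + 15 + 10 + 22)/32 = 79/32

L = 79/32 = 2.4688 bits/symbol


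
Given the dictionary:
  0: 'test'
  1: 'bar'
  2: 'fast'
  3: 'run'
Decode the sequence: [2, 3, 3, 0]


Look up each index in the dictionary:
  2 -> 'fast'
  3 -> 'run'
  3 -> 'run'
  0 -> 'test'

Decoded: "fast run run test"


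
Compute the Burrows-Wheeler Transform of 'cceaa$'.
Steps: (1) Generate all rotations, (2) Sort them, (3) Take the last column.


Rotations (sorted):
  0: $cceaa -> last char: a
  1: a$ccea -> last char: a
  2: aa$cce -> last char: e
  3: cceaa$ -> last char: $
  4: ceaa$c -> last char: c
  5: eaa$cc -> last char: c


BWT = aae$cc


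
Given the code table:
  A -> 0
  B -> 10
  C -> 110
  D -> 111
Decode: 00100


Decoding:
0 -> A
0 -> A
10 -> B
0 -> A


Result: AABA


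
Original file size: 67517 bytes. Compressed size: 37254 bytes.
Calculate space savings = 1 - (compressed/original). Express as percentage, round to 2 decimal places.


ratio = compressed/original = 37254/67517 = 0.551772
savings = 1 - ratio = 1 - 0.551772 = 0.448228
as a percentage: 0.448228 * 100 = 44.82%

Space savings = 1 - 37254/67517 = 44.82%


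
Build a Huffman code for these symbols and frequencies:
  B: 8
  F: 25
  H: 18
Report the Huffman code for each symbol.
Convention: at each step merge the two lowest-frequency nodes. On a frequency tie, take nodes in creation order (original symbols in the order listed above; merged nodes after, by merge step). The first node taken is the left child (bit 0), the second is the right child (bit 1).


Huffman tree construction:
Step 1: Merge B(8) + H(18) = 26
Step 2: Merge F(25) + (B+H)(26) = 51
Read each symbol's code off the tree from the root (left child = 0, right child = 1).

Codes:
  B: 10 (length 2)
  F: 0 (length 1)
  H: 11 (length 2)
Average code length: 77/51 = 1.5098 bits/symbol


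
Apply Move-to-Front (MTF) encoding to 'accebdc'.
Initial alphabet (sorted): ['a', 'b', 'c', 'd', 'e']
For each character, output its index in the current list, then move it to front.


MTF encoding:
'a': index 0 in ['a', 'b', 'c', 'd', 'e'] -> ['a', 'b', 'c', 'd', 'e']
'c': index 2 in ['a', 'b', 'c', 'd', 'e'] -> ['c', 'a', 'b', 'd', 'e']
'c': index 0 in ['c', 'a', 'b', 'd', 'e'] -> ['c', 'a', 'b', 'd', 'e']
'e': index 4 in ['c', 'a', 'b', 'd', 'e'] -> ['e', 'c', 'a', 'b', 'd']
'b': index 3 in ['e', 'c', 'a', 'b', 'd'] -> ['b', 'e', 'c', 'a', 'd']
'd': index 4 in ['b', 'e', 'c', 'a', 'd'] -> ['d', 'b', 'e', 'c', 'a']
'c': index 3 in ['d', 'b', 'e', 'c', 'a'] -> ['c', 'd', 'b', 'e', 'a']


Output: [0, 2, 0, 4, 3, 4, 3]


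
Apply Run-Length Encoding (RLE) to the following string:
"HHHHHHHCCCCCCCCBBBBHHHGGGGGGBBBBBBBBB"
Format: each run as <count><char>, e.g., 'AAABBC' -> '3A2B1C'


Scanning runs left to right:
  i=0: run of 'H' x 7 -> '7H'
  i=7: run of 'C' x 8 -> '8C'
  i=15: run of 'B' x 4 -> '4B'
  i=19: run of 'H' x 3 -> '3H'
  i=22: run of 'G' x 6 -> '6G'
  i=28: run of 'B' x 9 -> '9B'

RLE = 7H8C4B3H6G9B


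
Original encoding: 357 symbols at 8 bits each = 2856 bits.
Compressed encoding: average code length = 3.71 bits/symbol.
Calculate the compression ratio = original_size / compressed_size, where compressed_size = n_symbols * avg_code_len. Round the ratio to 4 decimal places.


original_size = n_symbols * orig_bits = 357 * 8 = 2856 bits
compressed_size = n_symbols * avg_code_len = 357 * 3.71 = 1324.47 bits
ratio = original_size / compressed_size = 2856 / 1324.47 = 2.1563

Compression ratio = 2.1563


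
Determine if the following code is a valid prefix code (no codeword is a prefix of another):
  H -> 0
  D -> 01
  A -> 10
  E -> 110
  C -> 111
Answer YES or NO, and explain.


Checking each pair (does one codeword prefix another?):
  H='0' vs D='01': prefix -- VIOLATION

NO -- this is NOT a valid prefix code. H (0) is a prefix of D (01).


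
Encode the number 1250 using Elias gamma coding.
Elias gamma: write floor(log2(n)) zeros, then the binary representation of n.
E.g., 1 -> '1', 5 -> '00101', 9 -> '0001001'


num_bits = floor(log2(1250)) + 1 = 11
leading_zeros = num_bits - 1 = 10
binary(1250) = 10011100010

Elias gamma(1250) = '0000000000' + '10011100010' = 000000000010011100010 (21 bits)


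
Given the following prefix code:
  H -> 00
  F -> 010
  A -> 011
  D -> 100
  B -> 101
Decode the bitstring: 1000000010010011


Decoding step by step:
Bits 100 -> D
Bits 00 -> H
Bits 00 -> H
Bits 010 -> F
Bits 010 -> F
Bits 011 -> A


Decoded message: DHHFFA


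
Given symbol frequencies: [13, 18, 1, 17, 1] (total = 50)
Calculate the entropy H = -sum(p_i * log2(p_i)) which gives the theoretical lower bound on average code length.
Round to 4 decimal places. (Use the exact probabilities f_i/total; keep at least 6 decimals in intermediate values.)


Per-symbol terms -p_i * log2(p_i) with p_i = f_i/50:
  p = 13/50 = 0.260000: log2(p) = -1.943416, -p*log2(p) = 0.505288
  p = 18/50 = 0.360000: log2(p) = -1.473931, -p*log2(p) = 0.530615
  p = 1/50 = 0.020000: log2(p) = -5.643856, -p*log2(p) = 0.112877
  p = 17/50 = 0.340000: log2(p) = -1.556393, -p*log2(p) = 0.529174
  p = 1/50 = 0.020000: log2(p) = -5.643856, -p*log2(p) = 0.112877
H = 0.505288 + 0.530615 + 0.112877 + 0.529174 + 0.112877 = 1.790831

H = 1.7908 bits/symbol


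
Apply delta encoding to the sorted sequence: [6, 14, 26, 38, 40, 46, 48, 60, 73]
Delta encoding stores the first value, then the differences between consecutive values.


First value: 6
Deltas:
  14 - 6 = 8
  26 - 14 = 12
  38 - 26 = 12
  40 - 38 = 2
  46 - 40 = 6
  48 - 46 = 2
  60 - 48 = 12
  73 - 60 = 13


Delta encoded: [6, 8, 12, 12, 2, 6, 2, 12, 13]


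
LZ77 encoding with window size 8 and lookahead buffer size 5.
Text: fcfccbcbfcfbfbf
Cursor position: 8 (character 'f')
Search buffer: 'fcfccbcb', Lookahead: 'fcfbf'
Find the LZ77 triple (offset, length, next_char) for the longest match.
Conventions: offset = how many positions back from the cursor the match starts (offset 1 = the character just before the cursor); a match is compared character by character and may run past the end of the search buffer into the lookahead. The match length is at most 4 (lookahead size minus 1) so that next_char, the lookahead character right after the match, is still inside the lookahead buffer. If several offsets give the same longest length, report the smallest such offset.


Try each offset into the search buffer:
  offset=1 (pos 7, char 'b'): match length 0
  offset=2 (pos 6, char 'c'): match length 0
  offset=3 (pos 5, char 'b'): match length 0
  offset=4 (pos 4, char 'c'): match length 0
  offset=5 (pos 3, char 'c'): match length 0
  offset=6 (pos 2, char 'f'): match length 2
  offset=7 (pos 1, char 'c'): match length 0
  offset=8 (pos 0, char 'f'): match length 3
Longest match has length 3 at offset 8.
next_char = character at position 8 + 3 = 11 -> 'b'

Best match: offset=8, length=3 (matching 'fcf' starting at position 0)
LZ77 triple: (8, 3, 'b')
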